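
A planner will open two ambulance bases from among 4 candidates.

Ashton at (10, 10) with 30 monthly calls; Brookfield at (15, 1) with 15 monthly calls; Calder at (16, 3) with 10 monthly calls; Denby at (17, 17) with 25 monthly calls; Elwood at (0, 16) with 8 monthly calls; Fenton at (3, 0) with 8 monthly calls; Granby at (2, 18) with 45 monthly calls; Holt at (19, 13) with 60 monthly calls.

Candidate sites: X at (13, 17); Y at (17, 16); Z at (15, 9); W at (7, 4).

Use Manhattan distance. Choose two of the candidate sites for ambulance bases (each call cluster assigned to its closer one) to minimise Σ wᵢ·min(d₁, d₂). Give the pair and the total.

Evaluate every pair (each demand assigned to the nearer of the two):
  {Y, Z}: total = 1764
  {X, Z}: total = 1770
  {Y, W}: total = 1825
  {X, Y}: total = 1888
  {X, W}: total = 1951
  {Z, W}: total = 2171
Best pair: {Y, Z} with total 1764.

{Y, Z}, total 1764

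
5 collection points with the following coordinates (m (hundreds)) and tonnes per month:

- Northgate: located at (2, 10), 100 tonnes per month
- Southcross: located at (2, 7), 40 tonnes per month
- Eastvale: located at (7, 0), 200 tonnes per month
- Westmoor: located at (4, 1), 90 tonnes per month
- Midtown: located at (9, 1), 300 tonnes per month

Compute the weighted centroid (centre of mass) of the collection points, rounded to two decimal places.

The minimiser of Σwᵢ‖p−pᵢ‖² is the weighted centroid p* = (Σwᵢpᵢ)/(Σwᵢ).
Σwᵢ = 730.
Σwᵢxᵢ = 100·2 + 40·2 + 200·7 + 90·4 + 300·9 = 4740.
Σwᵢyᵢ = 100·10 + 40·7 + 200·0 + 90·1 + 300·1 = 1670.
x* = 4740/730 = 6.49, y* = 1670/730 = 2.29.

(6.49, 2.29)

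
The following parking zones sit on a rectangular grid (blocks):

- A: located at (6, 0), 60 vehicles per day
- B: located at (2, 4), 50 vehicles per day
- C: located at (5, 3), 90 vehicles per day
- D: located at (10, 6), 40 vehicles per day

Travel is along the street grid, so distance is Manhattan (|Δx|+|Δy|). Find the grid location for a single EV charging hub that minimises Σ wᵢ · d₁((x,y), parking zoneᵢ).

(5, 3)

Manhattan distance separates: Σwᵢ(|x−xᵢ|+|y−yᵢ|) = Σwᵢ|x−xᵢ| + Σwᵢ|y−yᵢ|, so x and y are optimised independently as 1-D weighted medians.
Total weight W = 240; half = 120.
x-coordinate, sorted with cumulative weight:
  x=2 (B, w=50) cum 50
  x=5 (C, w=90) cum 140  ← median
  x=6 (A, w=60) cum 200
  x=10 (D, w=40) cum 240
⇒ x* = 5
y-coordinate, sorted with cumulative weight:
  y=0 (A, w=60) cum 60
  y=3 (C, w=90) cum 150  ← median
  y=4 (B, w=50) cum 200
  y=6 (D, w=40) cum 240
⇒ y* = 3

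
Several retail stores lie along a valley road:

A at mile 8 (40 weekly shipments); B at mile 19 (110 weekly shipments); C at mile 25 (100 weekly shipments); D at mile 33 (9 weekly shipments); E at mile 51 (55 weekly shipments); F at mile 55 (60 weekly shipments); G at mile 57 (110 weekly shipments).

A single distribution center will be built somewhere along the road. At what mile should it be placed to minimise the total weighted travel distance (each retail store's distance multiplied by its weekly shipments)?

For a sum of weighted absolute distances on a line, the optimum is the weighted median (not the mean). Total weight W = 484; half-weight = 242.
Sort by position and accumulate weight:
  mile 8 (A, w=40) → cum 40
  mile 19 (B, w=110) → cum 150
  mile 25 (C, w=100) → cum 250  ≥ 242 → median here
  mile 33 (D, w=9) → cum 259
  mile 51 (E, w=55) → cum 314
  mile 55 (F, w=60) → cum 374
  mile 57 (G, w=110) → cum 484
Optimal location: mile 25.

x = 25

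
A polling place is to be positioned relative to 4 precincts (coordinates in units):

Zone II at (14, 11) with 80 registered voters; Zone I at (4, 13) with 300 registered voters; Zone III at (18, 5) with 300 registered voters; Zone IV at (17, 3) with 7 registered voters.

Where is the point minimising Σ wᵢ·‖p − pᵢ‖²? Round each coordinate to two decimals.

The minimiser of Σwᵢ‖p−pᵢ‖² is the weighted centroid p* = (Σwᵢpᵢ)/(Σwᵢ).
Σwᵢ = 687.
Σwᵢxᵢ = 80·14 + 300·4 + 300·18 + 7·17 = 7839.
Σwᵢyᵢ = 80·11 + 300·13 + 300·5 + 7·3 = 6301.
x* = 7839/687 = 11.41, y* = 6301/687 = 9.17.

(11.41, 9.17)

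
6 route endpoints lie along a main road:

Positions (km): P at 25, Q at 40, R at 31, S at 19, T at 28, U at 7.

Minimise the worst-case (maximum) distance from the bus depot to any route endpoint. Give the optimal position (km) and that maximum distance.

The 1-center on a line is the midpoint of the two extreme points: leftmost at 7, rightmost at 40.
Optimal location = (7 + 40)/2 = 23.5; maximum distance = (40 − 7)/2 = 16.5.

location 23.5, max distance 16.5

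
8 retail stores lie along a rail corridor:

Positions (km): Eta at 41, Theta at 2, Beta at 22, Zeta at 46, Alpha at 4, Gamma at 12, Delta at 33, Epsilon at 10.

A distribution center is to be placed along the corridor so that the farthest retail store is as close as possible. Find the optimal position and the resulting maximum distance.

location 24, max distance 22

The 1-center on a line is the midpoint of the two extreme points: leftmost at 2, rightmost at 46.
Optimal location = (2 + 46)/2 = 24; maximum distance = (46 − 2)/2 = 22.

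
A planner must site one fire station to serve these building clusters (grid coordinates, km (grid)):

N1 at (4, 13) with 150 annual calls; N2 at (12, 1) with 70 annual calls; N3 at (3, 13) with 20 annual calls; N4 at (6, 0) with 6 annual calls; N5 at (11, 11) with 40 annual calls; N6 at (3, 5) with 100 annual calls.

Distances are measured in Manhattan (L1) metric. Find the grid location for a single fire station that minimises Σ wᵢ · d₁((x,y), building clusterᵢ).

Manhattan distance separates: Σwᵢ(|x−xᵢ|+|y−yᵢ|) = Σwᵢ|x−xᵢ| + Σwᵢ|y−yᵢ|, so x and y are optimised independently as 1-D weighted medians.
Total weight W = 386; half = 193.
x-coordinate, sorted with cumulative weight:
  x=3 (N3, w=20) cum 20
  x=3 (N6, w=100) cum 120
  x=4 (N1, w=150) cum 270  ← median
  x=6 (N4, w=6) cum 276
  x=11 (N5, w=40) cum 316
  x=12 (N2, w=70) cum 386
⇒ x* = 4
y-coordinate, sorted with cumulative weight:
  y=0 (N4, w=6) cum 6
  y=1 (N2, w=70) cum 76
  y=5 (N6, w=100) cum 176
  y=11 (N5, w=40) cum 216  ← median
  y=13 (N1, w=150) cum 366
  y=13 (N3, w=20) cum 386
⇒ y* = 11

(4, 11)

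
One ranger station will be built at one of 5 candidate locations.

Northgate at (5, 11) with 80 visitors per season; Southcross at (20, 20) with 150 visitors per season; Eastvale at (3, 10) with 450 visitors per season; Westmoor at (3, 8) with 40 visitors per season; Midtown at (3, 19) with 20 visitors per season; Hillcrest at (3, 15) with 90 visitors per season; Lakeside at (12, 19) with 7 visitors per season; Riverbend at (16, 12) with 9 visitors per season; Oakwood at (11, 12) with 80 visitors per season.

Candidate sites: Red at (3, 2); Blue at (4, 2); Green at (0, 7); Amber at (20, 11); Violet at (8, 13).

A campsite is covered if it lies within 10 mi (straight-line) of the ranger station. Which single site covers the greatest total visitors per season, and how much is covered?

Coverage radius r = 10 mi; a point is covered iff (Δx)²+(Δy)² ≤ 10² = 100.
  Red (3, 2): covers {Northgate, Eastvale, Westmoor} → 570
  Blue (4, 2): covers {Northgate, Eastvale, Westmoor} → 570
  Green (0, 7): covers {Northgate, Eastvale, Westmoor, Hillcrest} → 660
  Amber (20, 11): covers {Southcross, Riverbend, Oakwood} → 239
  Violet (8, 13): covers {Northgate, Eastvale, Westmoor, Midtown, Hillcrest, Lakeside, Riverbend, Oakwood} → 776
Maximum coverage at Violet: 776 visitors per season.

Violet, covering 776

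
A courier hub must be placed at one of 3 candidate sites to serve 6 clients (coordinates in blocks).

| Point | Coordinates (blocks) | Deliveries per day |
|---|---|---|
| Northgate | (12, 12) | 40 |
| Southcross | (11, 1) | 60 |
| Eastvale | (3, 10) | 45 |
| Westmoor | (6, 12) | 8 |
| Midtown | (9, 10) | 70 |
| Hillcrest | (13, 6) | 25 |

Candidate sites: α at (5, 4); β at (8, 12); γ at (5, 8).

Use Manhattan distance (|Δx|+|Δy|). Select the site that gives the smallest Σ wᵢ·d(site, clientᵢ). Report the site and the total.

Total weighted distance at each candidate:
  α (5, 4): total = 2522
  β (8, 12): total = 1816
  γ (5, 8): total = 2110
Minimum is at β with total 1816 blocks.

β, total 1816 blocks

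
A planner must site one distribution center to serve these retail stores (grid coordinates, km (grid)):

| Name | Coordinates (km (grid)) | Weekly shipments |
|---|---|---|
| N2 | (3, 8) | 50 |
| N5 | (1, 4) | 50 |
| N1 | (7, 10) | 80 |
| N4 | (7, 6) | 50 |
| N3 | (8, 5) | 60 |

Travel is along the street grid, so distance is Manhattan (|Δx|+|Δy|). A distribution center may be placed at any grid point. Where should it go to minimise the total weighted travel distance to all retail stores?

(7, 6)

Manhattan distance separates: Σwᵢ(|x−xᵢ|+|y−yᵢ|) = Σwᵢ|x−xᵢ| + Σwᵢ|y−yᵢ|, so x and y are optimised independently as 1-D weighted medians.
Total weight W = 290; half = 145.
x-coordinate, sorted with cumulative weight:
  x=1 (N5, w=50) cum 50
  x=3 (N2, w=50) cum 100
  x=7 (N1, w=80) cum 180  ← median
  x=7 (N4, w=50) cum 230
  x=8 (N3, w=60) cum 290
⇒ x* = 7
y-coordinate, sorted with cumulative weight:
  y=4 (N5, w=50) cum 50
  y=5 (N3, w=60) cum 110
  y=6 (N4, w=50) cum 160  ← median
  y=8 (N2, w=50) cum 210
  y=10 (N1, w=80) cum 290
⇒ y* = 6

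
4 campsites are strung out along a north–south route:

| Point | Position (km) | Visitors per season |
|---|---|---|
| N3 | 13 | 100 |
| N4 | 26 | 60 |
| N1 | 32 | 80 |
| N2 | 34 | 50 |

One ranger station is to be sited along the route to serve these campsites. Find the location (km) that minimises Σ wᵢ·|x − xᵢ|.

x = 26

For a sum of weighted absolute distances on a line, the optimum is the weighted median (not the mean). Total weight W = 290; half-weight = 145.
Sort by position and accumulate weight:
  km 13 (N3, w=100) → cum 100
  km 26 (N4, w=60) → cum 160  ≥ 145 → median here
  km 32 (N1, w=80) → cum 240
  km 34 (N2, w=50) → cum 290
Optimal location: km 26.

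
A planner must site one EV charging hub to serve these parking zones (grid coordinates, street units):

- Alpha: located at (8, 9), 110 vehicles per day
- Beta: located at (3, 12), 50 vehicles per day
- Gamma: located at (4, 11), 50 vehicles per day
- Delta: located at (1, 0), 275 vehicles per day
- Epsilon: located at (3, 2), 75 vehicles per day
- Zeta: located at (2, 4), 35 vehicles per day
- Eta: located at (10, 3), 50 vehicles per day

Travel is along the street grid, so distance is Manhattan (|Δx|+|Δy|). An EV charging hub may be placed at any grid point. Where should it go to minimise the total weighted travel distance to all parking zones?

(3, 2)

Manhattan distance separates: Σwᵢ(|x−xᵢ|+|y−yᵢ|) = Σwᵢ|x−xᵢ| + Σwᵢ|y−yᵢ|, so x and y are optimised independently as 1-D weighted medians.
Total weight W = 645; half = 322.5.
x-coordinate, sorted with cumulative weight:
  x=1 (Delta, w=275) cum 275
  x=2 (Zeta, w=35) cum 310
  x=3 (Beta, w=50) cum 360  ← median
  x=3 (Epsilon, w=75) cum 435
  x=4 (Gamma, w=50) cum 485
  x=8 (Alpha, w=110) cum 595
  x=10 (Eta, w=50) cum 645
⇒ x* = 3
y-coordinate, sorted with cumulative weight:
  y=0 (Delta, w=275) cum 275
  y=2 (Epsilon, w=75) cum 350  ← median
  y=3 (Eta, w=50) cum 400
  y=4 (Zeta, w=35) cum 435
  y=9 (Alpha, w=110) cum 545
  y=11 (Gamma, w=50) cum 595
  y=12 (Beta, w=50) cum 645
⇒ y* = 2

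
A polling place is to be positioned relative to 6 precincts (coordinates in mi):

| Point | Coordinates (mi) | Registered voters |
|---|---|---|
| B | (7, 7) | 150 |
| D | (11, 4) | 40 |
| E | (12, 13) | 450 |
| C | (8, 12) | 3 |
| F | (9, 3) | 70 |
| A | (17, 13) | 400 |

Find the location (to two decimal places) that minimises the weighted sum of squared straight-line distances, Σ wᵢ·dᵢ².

The minimiser of Σwᵢ‖p−pᵢ‖² is the weighted centroid p* = (Σwᵢpᵢ)/(Σwᵢ).
Σwᵢ = 1113.
Σwᵢxᵢ = 150·7 + 40·11 + 450·12 + 3·8 + 70·9 + 400·17 = 14344.
Σwᵢyᵢ = 150·7 + 40·4 + 450·13 + 3·12 + 70·3 + 400·13 = 12506.
x* = 14344/1113 = 12.89, y* = 12506/1113 = 11.24.

(12.89, 11.24)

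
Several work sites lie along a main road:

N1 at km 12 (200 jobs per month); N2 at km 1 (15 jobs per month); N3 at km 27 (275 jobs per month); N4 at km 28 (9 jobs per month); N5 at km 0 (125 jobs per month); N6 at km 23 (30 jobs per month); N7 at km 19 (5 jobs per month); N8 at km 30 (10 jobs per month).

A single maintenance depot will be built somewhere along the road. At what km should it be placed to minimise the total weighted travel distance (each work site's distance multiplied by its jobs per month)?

For a sum of weighted absolute distances on a line, the optimum is the weighted median (not the mean). Total weight W = 669; half-weight = 334.5.
Sort by position and accumulate weight:
  km 0 (N5, w=125) → cum 125
  km 1 (N2, w=15) → cum 140
  km 12 (N1, w=200) → cum 340  ≥ 334.5 → median here
  km 19 (N7, w=5) → cum 345
  km 23 (N6, w=30) → cum 375
  km 27 (N3, w=275) → cum 650
  km 28 (N4, w=9) → cum 659
  km 30 (N8, w=10) → cum 669
Optimal location: km 12.

x = 12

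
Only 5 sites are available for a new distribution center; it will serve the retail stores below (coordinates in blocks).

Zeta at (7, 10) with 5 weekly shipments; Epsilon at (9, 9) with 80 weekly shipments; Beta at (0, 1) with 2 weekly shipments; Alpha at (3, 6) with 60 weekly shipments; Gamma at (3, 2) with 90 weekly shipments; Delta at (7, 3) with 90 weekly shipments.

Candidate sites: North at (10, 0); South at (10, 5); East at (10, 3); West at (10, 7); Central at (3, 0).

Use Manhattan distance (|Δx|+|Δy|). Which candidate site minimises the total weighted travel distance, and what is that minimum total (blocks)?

Total weighted distance at each candidate:
  North (10, 0): total = 3017
  South (10, 5): total = 2298
  East (10, 3): total = 2224
  West (10, 7): total = 2492
  Central (3, 0): total = 2448
Minimum is at East with total 2224 blocks.

East, total 2224 blocks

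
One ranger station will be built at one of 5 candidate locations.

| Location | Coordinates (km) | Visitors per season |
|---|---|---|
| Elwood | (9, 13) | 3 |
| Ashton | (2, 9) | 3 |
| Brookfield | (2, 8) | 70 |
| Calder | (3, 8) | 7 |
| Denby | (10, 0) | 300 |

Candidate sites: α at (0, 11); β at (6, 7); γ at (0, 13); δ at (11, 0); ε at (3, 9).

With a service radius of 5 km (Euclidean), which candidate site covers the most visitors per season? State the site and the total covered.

Coverage radius r = 5 km; a point is covered iff (Δx)²+(Δy)² ≤ 5² = 25.
  α (0, 11): covers {Ashton, Brookfield, Calder} → 80
  β (6, 7): covers {Ashton, Brookfield, Calder} → 80
  γ (0, 13): covers {Ashton} → 3
  δ (11, 0): covers {Denby} → 300
  ε (3, 9): covers {Ashton, Brookfield, Calder} → 80
Maximum coverage at δ: 300 visitors per season.

δ, covering 300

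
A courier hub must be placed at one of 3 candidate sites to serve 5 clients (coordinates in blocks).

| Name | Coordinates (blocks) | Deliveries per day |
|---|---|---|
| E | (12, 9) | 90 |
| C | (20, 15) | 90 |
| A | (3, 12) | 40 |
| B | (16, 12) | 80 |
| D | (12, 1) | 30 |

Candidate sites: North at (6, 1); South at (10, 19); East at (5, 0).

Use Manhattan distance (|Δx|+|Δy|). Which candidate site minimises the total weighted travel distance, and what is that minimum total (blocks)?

Total weighted distance at each candidate:
  North (6, 1): total = 6200
  South (10, 19): total = 4540
  East (5, 0): total = 6780
Minimum is at South with total 4540 blocks.

South, total 4540 blocks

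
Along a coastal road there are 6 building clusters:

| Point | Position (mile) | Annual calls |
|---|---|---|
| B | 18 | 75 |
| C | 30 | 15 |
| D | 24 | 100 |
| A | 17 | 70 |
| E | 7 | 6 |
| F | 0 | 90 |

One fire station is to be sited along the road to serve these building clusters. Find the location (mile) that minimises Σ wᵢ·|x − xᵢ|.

For a sum of weighted absolute distances on a line, the optimum is the weighted median (not the mean). Total weight W = 356; half-weight = 178.
Sort by position and accumulate weight:
  mile 0 (F, w=90) → cum 90
  mile 7 (E, w=6) → cum 96
  mile 17 (A, w=70) → cum 166
  mile 18 (B, w=75) → cum 241  ≥ 178 → median here
  mile 24 (D, w=100) → cum 341
  mile 30 (C, w=15) → cum 356
Optimal location: mile 18.

x = 18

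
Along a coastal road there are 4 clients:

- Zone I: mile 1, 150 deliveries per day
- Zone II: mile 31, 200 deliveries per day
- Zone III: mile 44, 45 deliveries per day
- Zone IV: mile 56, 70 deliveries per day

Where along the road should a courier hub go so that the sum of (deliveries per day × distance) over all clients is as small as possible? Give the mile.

For a sum of weighted absolute distances on a line, the optimum is the weighted median (not the mean). Total weight W = 465; half-weight = 232.5.
Sort by position and accumulate weight:
  mile 1 (Zone I, w=150) → cum 150
  mile 31 (Zone II, w=200) → cum 350  ≥ 232.5 → median here
  mile 44 (Zone III, w=45) → cum 395
  mile 56 (Zone IV, w=70) → cum 465
Optimal location: mile 31.

x = 31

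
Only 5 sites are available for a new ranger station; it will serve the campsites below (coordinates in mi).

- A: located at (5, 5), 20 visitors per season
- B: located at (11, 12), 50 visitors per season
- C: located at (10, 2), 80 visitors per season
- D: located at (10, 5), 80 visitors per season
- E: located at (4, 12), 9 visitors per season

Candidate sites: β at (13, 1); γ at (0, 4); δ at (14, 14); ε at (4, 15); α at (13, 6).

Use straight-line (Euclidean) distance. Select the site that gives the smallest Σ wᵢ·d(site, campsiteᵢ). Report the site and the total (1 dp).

α, total 1227.8 mi

Total weighted distance at each candidate:
  β (13, 1): total = 1518.8
  γ (0, 4): total = 2482.4
  δ (14, 14): total = 2326.5
  ε (4, 15): total = 2687.2
  α (13, 6): total = 1227.8
Minimum is at α with total 1227.8 mi.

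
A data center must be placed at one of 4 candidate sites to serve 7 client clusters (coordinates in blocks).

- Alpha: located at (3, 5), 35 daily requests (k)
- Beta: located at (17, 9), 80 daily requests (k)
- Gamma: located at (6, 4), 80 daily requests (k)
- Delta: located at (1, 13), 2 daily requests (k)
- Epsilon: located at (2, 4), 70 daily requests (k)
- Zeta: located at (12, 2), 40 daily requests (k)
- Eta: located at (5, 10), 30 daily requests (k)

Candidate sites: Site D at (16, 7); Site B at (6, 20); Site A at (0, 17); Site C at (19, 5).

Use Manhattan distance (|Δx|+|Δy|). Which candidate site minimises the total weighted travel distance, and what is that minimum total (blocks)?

Total weighted distance at each candidate:
  Site D (16, 7): total = 3817
  Site B (6, 20): total = 6384
  Site A (0, 17): total = 6545
  Site C (19, 5): total = 4442
Minimum is at Site D with total 3817 blocks.

Site D, total 3817 blocks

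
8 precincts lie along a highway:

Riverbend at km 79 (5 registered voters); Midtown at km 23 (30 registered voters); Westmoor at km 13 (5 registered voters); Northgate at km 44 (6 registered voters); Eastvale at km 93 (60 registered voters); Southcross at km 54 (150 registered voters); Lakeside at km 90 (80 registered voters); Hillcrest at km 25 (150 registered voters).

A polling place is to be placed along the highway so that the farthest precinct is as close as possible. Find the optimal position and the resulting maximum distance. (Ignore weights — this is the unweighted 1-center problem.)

location 53, max distance 40

The 1-center on a line is the midpoint of the two extreme points: leftmost at 13, rightmost at 93.
Optimal location = (13 + 93)/2 = 53; maximum distance = (93 − 13)/2 = 40.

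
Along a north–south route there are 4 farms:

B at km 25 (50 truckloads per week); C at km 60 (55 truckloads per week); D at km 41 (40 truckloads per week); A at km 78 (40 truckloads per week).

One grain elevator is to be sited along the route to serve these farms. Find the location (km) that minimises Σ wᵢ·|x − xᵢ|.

For a sum of weighted absolute distances on a line, the optimum is the weighted median (not the mean). Total weight W = 185; half-weight = 92.5.
Sort by position and accumulate weight:
  km 25 (B, w=50) → cum 50
  km 41 (D, w=40) → cum 90
  km 60 (C, w=55) → cum 145  ≥ 92.5 → median here
  km 78 (A, w=40) → cum 185
Optimal location: km 60.

x = 60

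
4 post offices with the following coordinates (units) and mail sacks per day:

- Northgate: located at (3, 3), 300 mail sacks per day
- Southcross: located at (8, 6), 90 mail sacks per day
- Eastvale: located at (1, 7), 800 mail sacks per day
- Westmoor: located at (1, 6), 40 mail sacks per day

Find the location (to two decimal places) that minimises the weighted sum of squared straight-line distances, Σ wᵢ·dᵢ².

The minimiser of Σwᵢ‖p−pᵢ‖² is the weighted centroid p* = (Σwᵢpᵢ)/(Σwᵢ).
Σwᵢ = 1230.
Σwᵢxᵢ = 300·3 + 90·8 + 800·1 + 40·1 = 2460.
Σwᵢyᵢ = 300·3 + 90·6 + 800·7 + 40·6 = 7280.
x* = 2460/1230 = 2.00, y* = 7280/1230 = 5.92.

(2.00, 5.92)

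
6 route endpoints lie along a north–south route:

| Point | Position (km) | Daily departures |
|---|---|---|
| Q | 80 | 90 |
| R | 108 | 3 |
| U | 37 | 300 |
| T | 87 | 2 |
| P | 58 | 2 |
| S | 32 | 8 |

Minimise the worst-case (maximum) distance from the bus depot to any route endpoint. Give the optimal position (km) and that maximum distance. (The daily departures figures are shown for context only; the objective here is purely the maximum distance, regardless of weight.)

The 1-center on a line is the midpoint of the two extreme points: leftmost at 32, rightmost at 108.
Optimal location = (32 + 108)/2 = 70; maximum distance = (108 − 32)/2 = 38.

location 70, max distance 38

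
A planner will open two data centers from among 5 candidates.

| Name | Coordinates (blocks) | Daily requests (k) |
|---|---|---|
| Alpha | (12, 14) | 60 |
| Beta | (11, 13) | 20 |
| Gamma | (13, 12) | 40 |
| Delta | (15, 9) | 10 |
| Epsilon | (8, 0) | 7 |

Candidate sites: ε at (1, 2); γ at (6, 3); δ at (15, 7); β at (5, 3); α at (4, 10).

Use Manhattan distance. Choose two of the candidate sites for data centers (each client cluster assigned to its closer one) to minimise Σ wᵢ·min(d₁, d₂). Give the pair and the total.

{γ, δ}, total 1135

Evaluate every pair (each demand assigned to the nearer of the two):
  {γ, δ}: total = 1135
  {δ, β}: total = 1142
  {ε, δ}: total = 1163
  {δ, α}: total = 1198
  {γ, α}: total = 1515
  {β, α}: total = 1522
  {ε, α}: total = 1543
  {ε, γ}: total = 2145
  {γ, β}: total = 2145
  {ε, β}: total = 2282
Best pair: {γ, δ} with total 1135.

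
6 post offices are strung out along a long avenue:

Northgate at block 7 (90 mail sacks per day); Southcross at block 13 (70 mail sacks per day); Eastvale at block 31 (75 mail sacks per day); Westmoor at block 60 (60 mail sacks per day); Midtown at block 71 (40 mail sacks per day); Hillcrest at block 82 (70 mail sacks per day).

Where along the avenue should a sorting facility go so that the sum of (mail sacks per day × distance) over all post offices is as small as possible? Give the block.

x = 31

For a sum of weighted absolute distances on a line, the optimum is the weighted median (not the mean). Total weight W = 405; half-weight = 202.5.
Sort by position and accumulate weight:
  block 7 (Northgate, w=90) → cum 90
  block 13 (Southcross, w=70) → cum 160
  block 31 (Eastvale, w=75) → cum 235  ≥ 202.5 → median here
  block 60 (Westmoor, w=60) → cum 295
  block 71 (Midtown, w=40) → cum 335
  block 82 (Hillcrest, w=70) → cum 405
Optimal location: block 31.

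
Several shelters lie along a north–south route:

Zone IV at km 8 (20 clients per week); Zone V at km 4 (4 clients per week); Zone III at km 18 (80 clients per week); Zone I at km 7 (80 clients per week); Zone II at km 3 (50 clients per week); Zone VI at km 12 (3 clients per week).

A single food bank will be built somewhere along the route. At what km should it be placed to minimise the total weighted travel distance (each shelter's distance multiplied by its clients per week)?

x = 7

For a sum of weighted absolute distances on a line, the optimum is the weighted median (not the mean). Total weight W = 237; half-weight = 118.5.
Sort by position and accumulate weight:
  km 3 (Zone II, w=50) → cum 50
  km 4 (Zone V, w=4) → cum 54
  km 7 (Zone I, w=80) → cum 134  ≥ 118.5 → median here
  km 8 (Zone IV, w=20) → cum 154
  km 12 (Zone VI, w=3) → cum 157
  km 18 (Zone III, w=80) → cum 237
Optimal location: km 7.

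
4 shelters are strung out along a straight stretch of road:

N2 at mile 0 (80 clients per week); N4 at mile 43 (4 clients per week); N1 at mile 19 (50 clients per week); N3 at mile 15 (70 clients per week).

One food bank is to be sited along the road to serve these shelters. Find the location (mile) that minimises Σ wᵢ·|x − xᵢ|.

x = 15

For a sum of weighted absolute distances on a line, the optimum is the weighted median (not the mean). Total weight W = 204; half-weight = 102.
Sort by position and accumulate weight:
  mile 0 (N2, w=80) → cum 80
  mile 15 (N3, w=70) → cum 150  ≥ 102 → median here
  mile 19 (N1, w=50) → cum 200
  mile 43 (N4, w=4) → cum 204
Optimal location: mile 15.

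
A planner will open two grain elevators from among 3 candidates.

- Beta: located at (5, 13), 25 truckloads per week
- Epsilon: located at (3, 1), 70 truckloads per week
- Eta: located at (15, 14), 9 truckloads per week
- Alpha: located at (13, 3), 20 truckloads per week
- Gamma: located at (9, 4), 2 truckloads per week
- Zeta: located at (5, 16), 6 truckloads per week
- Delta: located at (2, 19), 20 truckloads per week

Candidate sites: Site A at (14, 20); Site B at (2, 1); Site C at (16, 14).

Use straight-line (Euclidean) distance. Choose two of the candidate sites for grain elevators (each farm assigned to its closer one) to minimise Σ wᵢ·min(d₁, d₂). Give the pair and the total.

{Site A, Site B}, total 948.6

Evaluate every pair (each demand assigned to the nearer of the two):
  {Site A, Site B}: total = 948.6
  {Site B, Site C}: total = 958.4
  {Site A, Site C}: total = 2124.4
Best pair: {Site A, Site B} with total 948.6.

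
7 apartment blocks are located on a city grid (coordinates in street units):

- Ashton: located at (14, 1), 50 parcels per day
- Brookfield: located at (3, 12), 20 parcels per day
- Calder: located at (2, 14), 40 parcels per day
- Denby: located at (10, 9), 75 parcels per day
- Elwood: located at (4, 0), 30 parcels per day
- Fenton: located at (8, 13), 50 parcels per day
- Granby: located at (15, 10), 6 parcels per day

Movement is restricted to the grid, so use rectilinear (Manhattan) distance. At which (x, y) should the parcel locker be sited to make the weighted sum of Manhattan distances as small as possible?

(8, 9)

Manhattan distance separates: Σwᵢ(|x−xᵢ|+|y−yᵢ|) = Σwᵢ|x−xᵢ| + Σwᵢ|y−yᵢ|, so x and y are optimised independently as 1-D weighted medians.
Total weight W = 271; half = 135.5.
x-coordinate, sorted with cumulative weight:
  x=2 (Calder, w=40) cum 40
  x=3 (Brookfield, w=20) cum 60
  x=4 (Elwood, w=30) cum 90
  x=8 (Fenton, w=50) cum 140  ← median
  x=10 (Denby, w=75) cum 215
  x=14 (Ashton, w=50) cum 265
  x=15 (Granby, w=6) cum 271
⇒ x* = 8
y-coordinate, sorted with cumulative weight:
  y=0 (Elwood, w=30) cum 30
  y=1 (Ashton, w=50) cum 80
  y=9 (Denby, w=75) cum 155  ← median
  y=10 (Granby, w=6) cum 161
  y=12 (Brookfield, w=20) cum 181
  y=13 (Fenton, w=50) cum 231
  y=14 (Calder, w=40) cum 271
⇒ y* = 9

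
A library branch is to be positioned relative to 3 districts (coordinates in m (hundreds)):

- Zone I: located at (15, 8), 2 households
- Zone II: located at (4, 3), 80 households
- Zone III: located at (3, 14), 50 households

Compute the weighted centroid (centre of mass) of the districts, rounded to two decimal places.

(3.79, 7.24)

The minimiser of Σwᵢ‖p−pᵢ‖² is the weighted centroid p* = (Σwᵢpᵢ)/(Σwᵢ).
Σwᵢ = 132.
Σwᵢxᵢ = 2·15 + 80·4 + 50·3 = 500.
Σwᵢyᵢ = 2·8 + 80·3 + 50·14 = 956.
x* = 500/132 = 3.79, y* = 956/132 = 7.24.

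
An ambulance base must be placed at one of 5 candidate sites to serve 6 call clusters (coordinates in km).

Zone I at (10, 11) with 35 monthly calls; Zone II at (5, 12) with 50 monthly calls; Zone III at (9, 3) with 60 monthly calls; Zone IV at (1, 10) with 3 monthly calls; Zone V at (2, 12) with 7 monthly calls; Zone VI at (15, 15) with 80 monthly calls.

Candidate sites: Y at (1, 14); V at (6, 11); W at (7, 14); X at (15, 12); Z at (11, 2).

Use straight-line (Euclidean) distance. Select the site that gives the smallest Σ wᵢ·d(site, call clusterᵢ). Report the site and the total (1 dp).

V, total 1555.4 km

Total weighted distance at each candidate:
  Y (1, 14): total = 2522.2
  V (6, 11): total = 1555.4
  W (7, 14): total = 1665.0
  X (15, 12): total = 1700.9
  Z (11, 2): total = 2254.9
Minimum is at V with total 1555.4 km.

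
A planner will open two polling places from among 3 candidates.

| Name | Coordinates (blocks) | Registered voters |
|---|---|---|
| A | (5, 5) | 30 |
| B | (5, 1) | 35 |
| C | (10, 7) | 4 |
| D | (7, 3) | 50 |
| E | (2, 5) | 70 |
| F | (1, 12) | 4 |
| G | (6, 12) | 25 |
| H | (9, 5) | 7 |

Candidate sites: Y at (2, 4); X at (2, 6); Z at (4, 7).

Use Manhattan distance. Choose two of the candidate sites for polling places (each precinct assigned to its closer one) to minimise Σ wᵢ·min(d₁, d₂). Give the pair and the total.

{Y, Z}, total 950

Evaluate every pair (each demand assigned to the nearer of the two):
  {Y, Z}: total = 950
  {X, Z}: total = 1031
  {Y, X}: total = 1070
Best pair: {Y, Z} with total 950.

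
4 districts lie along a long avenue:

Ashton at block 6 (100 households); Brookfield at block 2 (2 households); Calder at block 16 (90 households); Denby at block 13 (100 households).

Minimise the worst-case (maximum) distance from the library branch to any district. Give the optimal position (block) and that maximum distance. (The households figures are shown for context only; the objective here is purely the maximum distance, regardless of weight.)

location 9, max distance 7

The 1-center on a line is the midpoint of the two extreme points: leftmost at 2, rightmost at 16.
Optimal location = (2 + 16)/2 = 9; maximum distance = (16 − 2)/2 = 7.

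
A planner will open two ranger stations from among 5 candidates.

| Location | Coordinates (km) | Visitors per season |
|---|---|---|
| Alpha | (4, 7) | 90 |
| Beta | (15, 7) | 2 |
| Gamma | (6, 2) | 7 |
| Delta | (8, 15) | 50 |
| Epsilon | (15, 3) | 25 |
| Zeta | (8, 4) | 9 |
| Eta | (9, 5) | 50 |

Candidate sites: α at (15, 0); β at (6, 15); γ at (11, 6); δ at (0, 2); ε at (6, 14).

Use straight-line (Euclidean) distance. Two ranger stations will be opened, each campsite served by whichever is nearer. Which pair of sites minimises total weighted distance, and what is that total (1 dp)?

Evaluate every pair (each demand assigned to the nearer of the two):
  {β, γ}: total = 1058.7
  {γ, ε}: total = 1070.5
  {γ, δ}: total = 1370.1
  {α, γ}: total = 1383.1
  {α, ε}: total = 1383.6
  {α, β}: total = 1458.8
  {δ, ε}: total = 1656.8
  {β, δ}: total = 1665.9
  {β, ε}: total = 1783.5
  {α, δ}: total = 1933.6
Best pair: {β, γ} with total 1058.7.

{β, γ}, total 1058.7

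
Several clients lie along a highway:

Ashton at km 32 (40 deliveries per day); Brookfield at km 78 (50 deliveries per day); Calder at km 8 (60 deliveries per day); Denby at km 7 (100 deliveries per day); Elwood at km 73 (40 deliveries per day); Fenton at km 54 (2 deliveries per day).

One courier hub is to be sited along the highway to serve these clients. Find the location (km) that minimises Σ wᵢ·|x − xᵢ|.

For a sum of weighted absolute distances on a line, the optimum is the weighted median (not the mean). Total weight W = 292; half-weight = 146.
Sort by position and accumulate weight:
  km 7 (Denby, w=100) → cum 100
  km 8 (Calder, w=60) → cum 160  ≥ 146 → median here
  km 32 (Ashton, w=40) → cum 200
  km 54 (Fenton, w=2) → cum 202
  km 73 (Elwood, w=40) → cum 242
  km 78 (Brookfield, w=50) → cum 292
Optimal location: km 8.

x = 8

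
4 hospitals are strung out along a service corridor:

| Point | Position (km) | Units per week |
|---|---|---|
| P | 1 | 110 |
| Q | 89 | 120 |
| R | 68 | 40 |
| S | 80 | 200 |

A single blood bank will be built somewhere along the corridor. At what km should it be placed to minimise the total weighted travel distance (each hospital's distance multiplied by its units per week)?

x = 80

For a sum of weighted absolute distances on a line, the optimum is the weighted median (not the mean). Total weight W = 470; half-weight = 235.
Sort by position and accumulate weight:
  km 1 (P, w=110) → cum 110
  km 68 (R, w=40) → cum 150
  km 80 (S, w=200) → cum 350  ≥ 235 → median here
  km 89 (Q, w=120) → cum 470
Optimal location: km 80.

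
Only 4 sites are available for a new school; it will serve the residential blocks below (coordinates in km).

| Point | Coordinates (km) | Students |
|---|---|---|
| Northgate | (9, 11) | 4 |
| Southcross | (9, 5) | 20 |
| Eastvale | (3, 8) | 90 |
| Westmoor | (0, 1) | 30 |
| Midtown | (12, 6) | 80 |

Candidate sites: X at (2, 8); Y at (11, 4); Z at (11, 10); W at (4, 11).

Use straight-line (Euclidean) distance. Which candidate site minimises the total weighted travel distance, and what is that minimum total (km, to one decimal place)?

Total weighted distance at each candidate:
  X (2, 8): total = 1307.0
  Y (11, 4): total = 1399.8
  Z (11, 10): total = 1615.0
  W (4, 11): total = 1538.6
Minimum is at X with total 1307.0 km.

X, total 1307.0 km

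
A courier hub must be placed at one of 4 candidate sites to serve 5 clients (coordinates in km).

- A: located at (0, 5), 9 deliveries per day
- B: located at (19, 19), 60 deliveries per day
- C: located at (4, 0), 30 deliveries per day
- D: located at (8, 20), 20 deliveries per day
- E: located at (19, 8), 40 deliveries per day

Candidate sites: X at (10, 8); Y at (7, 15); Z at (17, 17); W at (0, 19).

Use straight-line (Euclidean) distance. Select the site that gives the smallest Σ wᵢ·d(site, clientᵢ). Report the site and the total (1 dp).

Total weighted distance at each candidate:
  X (10, 8): total = 1850.0
  Y (7, 15): total = 1985.4
  Z (17, 17): total = 1557.5
  W (0, 19): total = 2887.9
Minimum is at Z with total 1557.5 km.

Z, total 1557.5 km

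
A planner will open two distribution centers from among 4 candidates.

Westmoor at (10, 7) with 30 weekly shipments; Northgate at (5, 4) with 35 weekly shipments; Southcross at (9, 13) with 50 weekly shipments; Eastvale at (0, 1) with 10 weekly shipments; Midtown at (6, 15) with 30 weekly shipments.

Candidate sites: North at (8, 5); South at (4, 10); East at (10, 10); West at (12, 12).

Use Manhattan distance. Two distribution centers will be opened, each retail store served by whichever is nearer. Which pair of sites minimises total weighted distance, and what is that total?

Evaluate every pair (each demand assigned to the nearer of the two):
  {North, East}: total = 820
  {North, West}: total = 850
  {South, East}: total = 875
  {North, South}: total = 990
  {South, West}: total = 995
  {East, West}: total = 1135
Best pair: {North, East} with total 820.

{North, East}, total 820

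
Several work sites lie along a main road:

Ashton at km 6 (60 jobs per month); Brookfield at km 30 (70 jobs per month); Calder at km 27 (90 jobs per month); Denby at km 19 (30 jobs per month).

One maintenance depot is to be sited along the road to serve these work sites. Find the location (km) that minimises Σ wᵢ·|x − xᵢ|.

x = 27

For a sum of weighted absolute distances on a line, the optimum is the weighted median (not the mean). Total weight W = 250; half-weight = 125.
Sort by position and accumulate weight:
  km 6 (Ashton, w=60) → cum 60
  km 19 (Denby, w=30) → cum 90
  km 27 (Calder, w=90) → cum 180  ≥ 125 → median here
  km 30 (Brookfield, w=70) → cum 250
Optimal location: km 27.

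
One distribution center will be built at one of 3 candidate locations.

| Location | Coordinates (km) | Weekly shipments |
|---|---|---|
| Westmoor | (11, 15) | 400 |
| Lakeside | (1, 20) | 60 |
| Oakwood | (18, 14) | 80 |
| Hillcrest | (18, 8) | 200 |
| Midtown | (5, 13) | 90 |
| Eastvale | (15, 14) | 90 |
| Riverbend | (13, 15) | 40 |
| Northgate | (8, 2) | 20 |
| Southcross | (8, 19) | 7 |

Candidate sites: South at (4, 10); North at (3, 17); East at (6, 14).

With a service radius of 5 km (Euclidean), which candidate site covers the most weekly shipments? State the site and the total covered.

North, covering 150

Coverage radius r = 5 km; a point is covered iff (Δx)²+(Δy)² ≤ 5² = 25.
  South (4, 10): covers {Midtown} → 90
  North (3, 17): covers {Lakeside, Midtown} → 150
  East (6, 14): covers {Midtown} → 90
Maximum coverage at North: 150 weekly shipments.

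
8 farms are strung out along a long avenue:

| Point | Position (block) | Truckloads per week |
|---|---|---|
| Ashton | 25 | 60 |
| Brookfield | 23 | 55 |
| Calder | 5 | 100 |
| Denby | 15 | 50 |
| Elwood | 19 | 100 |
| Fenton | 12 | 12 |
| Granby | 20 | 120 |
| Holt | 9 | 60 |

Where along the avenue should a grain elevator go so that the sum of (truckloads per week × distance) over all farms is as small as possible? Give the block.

x = 19

For a sum of weighted absolute distances on a line, the optimum is the weighted median (not the mean). Total weight W = 557; half-weight = 278.5.
Sort by position and accumulate weight:
  block 5 (Calder, w=100) → cum 100
  block 9 (Holt, w=60) → cum 160
  block 12 (Fenton, w=12) → cum 172
  block 15 (Denby, w=50) → cum 222
  block 19 (Elwood, w=100) → cum 322  ≥ 278.5 → median here
  block 20 (Granby, w=120) → cum 442
  block 23 (Brookfield, w=55) → cum 497
  block 25 (Ashton, w=60) → cum 557
Optimal location: block 19.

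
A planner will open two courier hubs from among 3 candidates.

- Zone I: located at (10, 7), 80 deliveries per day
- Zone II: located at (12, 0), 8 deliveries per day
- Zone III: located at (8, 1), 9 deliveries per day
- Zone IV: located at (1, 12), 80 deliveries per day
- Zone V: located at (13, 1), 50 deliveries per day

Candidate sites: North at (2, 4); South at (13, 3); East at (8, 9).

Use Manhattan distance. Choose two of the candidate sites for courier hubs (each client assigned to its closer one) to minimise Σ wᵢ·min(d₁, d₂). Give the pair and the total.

Evaluate every pair (each demand assigned to the nearer of the two):
  {South, East}: total = 1315
  {North, South}: total = 1475
  {North, East}: total = 1866
Best pair: {South, East} with total 1315.

{South, East}, total 1315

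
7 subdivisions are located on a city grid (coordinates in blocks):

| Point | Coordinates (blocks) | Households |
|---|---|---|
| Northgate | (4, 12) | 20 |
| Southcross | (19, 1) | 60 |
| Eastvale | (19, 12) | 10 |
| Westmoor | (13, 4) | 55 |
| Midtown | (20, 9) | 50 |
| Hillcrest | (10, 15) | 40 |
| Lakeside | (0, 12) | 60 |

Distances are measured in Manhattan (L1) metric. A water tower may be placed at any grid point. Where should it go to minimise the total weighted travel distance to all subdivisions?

(13, 9)

Manhattan distance separates: Σwᵢ(|x−xᵢ|+|y−yᵢ|) = Σwᵢ|x−xᵢ| + Σwᵢ|y−yᵢ|, so x and y are optimised independently as 1-D weighted medians.
Total weight W = 295; half = 147.5.
x-coordinate, sorted with cumulative weight:
  x=0 (Lakeside, w=60) cum 60
  x=4 (Northgate, w=20) cum 80
  x=10 (Hillcrest, w=40) cum 120
  x=13 (Westmoor, w=55) cum 175  ← median
  x=19 (Southcross, w=60) cum 235
  x=19 (Eastvale, w=10) cum 245
  x=20 (Midtown, w=50) cum 295
⇒ x* = 13
y-coordinate, sorted with cumulative weight:
  y=1 (Southcross, w=60) cum 60
  y=4 (Westmoor, w=55) cum 115
  y=9 (Midtown, w=50) cum 165  ← median
  y=12 (Northgate, w=20) cum 185
  y=12 (Eastvale, w=10) cum 195
  y=12 (Lakeside, w=60) cum 255
  y=15 (Hillcrest, w=40) cum 295
⇒ y* = 9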